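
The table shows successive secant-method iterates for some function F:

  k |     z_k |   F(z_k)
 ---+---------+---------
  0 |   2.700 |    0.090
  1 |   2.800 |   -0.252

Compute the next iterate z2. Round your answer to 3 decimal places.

2.726

z2 = 2.800 − (-0.252)·(2.800 − 2.700) / (-0.252 − 0.090)
   = 2.800 − (-0.02520)/(-0.34200) = 2.72632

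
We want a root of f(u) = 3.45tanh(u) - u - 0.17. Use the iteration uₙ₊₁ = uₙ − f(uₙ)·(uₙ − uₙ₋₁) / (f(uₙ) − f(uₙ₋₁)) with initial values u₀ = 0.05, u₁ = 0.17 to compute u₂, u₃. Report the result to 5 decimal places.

0.06981, 0.06954

f(0.05) = -0.0476436, f(0.17) = 0.2409146
u₂ = 0.1700000 − 0.2409146·(0.1700000 − 0.0500000) / (0.2409146 − (-0.0476436)) = 0.1700000 − (0.0289098)/(0.2885582) = 0.0698131
f(0.0698131) = 0.0006516
u₃ = 0.0698131 − 0.0006516·(0.0698131 − 0.1700000) / (0.0006516 − 0.2409146) = 0.0698131 − (-0.0000653)/(-0.2402631) = 0.0695414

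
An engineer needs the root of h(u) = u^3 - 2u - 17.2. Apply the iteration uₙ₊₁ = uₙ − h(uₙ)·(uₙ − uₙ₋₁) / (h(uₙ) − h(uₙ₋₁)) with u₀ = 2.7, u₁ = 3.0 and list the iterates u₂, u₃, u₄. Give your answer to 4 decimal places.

h(2.7) = -2.917000, h(3.0) = 3.800000
u₂ = 3.000000 − 3.800000·(3.000000 − 2.700000) / (3.800000 − (-2.917000)) = 3.000000 − (1.140000)/(6.717000) = 2.830281
h(2.830281) = -0.188615
u₃ = 2.830281 − (-0.188615)·(2.830281 − 3.000000) / (-0.188615 − 3.800000) = 2.830281 − (0.032011)/(-3.988615) = 2.838307
h(2.838307) = -0.011249
u₄ = 2.838307 − (-0.011249)·(2.838307 − 2.830281) / (-0.011249 − (-0.188615)) = 2.838307 − (-0.000090)/(0.177365) = 2.838816

2.8303, 2.8383, 2.8388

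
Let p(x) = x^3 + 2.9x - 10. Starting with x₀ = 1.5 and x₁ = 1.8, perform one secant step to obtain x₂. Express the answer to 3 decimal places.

1.705

p(1.5) = -2.27500, p(1.8) = 1.05200
x₂ = 1.80000 − 1.05200·(1.80000 − 1.50000) / (1.05200 − (-2.27500)) = 1.80000 − (0.31560)/(3.32700) = 1.70514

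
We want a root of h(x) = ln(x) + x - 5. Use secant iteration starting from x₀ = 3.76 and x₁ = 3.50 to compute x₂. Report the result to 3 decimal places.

3.694

h(3.76) = 0.08442, h(3.50) = -0.24724
x₂ = 3.50000 − (-0.24724)·(3.50000 − 3.76000) / (-0.24724 − 0.08442) = 3.50000 − (0.06428)/(-0.33166) = 3.69382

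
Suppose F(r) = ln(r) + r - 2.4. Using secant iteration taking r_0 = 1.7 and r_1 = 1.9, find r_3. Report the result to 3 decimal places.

F(1.7) = -0.16937, F(1.9) = 0.14185
r_2 = 1.90000 − 0.14185·(1.90000 − 1.70000) / (0.14185 − (-0.16937)) = 1.90000 − (0.02837)/(0.31123) = 1.80884
F(1.80884) = 0.00153
r_3 = 1.80884 − 0.00153·(1.80884 − 1.90000) / (0.00153 − 0.14185) = 1.80884 − (-0.00014)/(-0.14033) = 1.80785

1.808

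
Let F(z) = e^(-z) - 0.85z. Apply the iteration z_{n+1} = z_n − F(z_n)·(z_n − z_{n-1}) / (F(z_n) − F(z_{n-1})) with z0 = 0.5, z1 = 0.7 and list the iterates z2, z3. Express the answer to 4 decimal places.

0.6297, 0.6279

F(0.5) = 0.181531, F(0.7) = -0.098415
z2 = 0.700000 − (-0.098415)·(0.700000 − 0.500000) / (-0.098415 − 0.181531) = 0.700000 − (-0.019683)/(-0.279945) = 0.629690
F(0.629690) = -0.002480
z3 = 0.629690 − (-0.002480)·(0.629690 − 0.700000) / (-0.002480 − (-0.098415)) = 0.629690 − (0.000174)/(0.095935) = 0.627873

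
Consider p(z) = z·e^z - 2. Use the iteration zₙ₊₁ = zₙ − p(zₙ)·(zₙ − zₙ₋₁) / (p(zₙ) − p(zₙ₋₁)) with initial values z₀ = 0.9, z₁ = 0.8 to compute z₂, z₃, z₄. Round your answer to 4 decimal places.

0.8507, 0.8527, 0.8526

p(0.9) = 0.213643, p(0.8) = -0.219567
z₂ = 0.800000 − (-0.219567)·(0.800000 − 0.900000) / (-0.219567 − 0.213643) = 0.800000 − (0.021957)/(-0.433210) = 0.850684
p(0.850684) = -0.008339
z₃ = 0.850684 − (-0.008339)·(0.850684 − 0.800000) / (-0.008339 − (-0.219567)) = 0.850684 − (-0.000423)/(0.211228) = 0.852685
p(0.852685) = 0.000344
z₄ = 0.852685 − 0.000344·(0.852685 − 0.850684) / (0.000344 − (-0.008339)) = 0.852685 − (0.000001)/(0.008683) = 0.852605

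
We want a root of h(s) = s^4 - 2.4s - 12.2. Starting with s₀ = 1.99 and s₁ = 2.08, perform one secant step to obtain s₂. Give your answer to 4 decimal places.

2.0313

h(1.99) = -1.293608, h(2.08) = 1.525737
s₂ = 2.080000 − 1.525737·(2.080000 − 1.990000) / (1.525737 − (-1.293608)) = 2.080000 − (0.137316)/(2.819345) = 2.031295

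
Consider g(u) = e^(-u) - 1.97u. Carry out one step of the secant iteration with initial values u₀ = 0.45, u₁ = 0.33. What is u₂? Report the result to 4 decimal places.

g(0.45) = -0.248872, g(0.33) = 0.068824
u₂ = 0.330000 − 0.068824·(0.330000 − 0.450000) / (0.068824 − (-0.248872)) = 0.330000 − (-0.008259)/(0.317696) = 0.355996

0.3560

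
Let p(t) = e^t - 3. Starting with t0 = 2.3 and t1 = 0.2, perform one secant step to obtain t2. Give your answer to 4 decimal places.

0.6267

p(2.3) = 6.974182, p(0.2) = -1.778597
t2 = 0.200000 − (-1.778597)·(0.200000 − 2.300000) / (-1.778597 − 6.974182) = 0.200000 − (3.735054)/(-8.752780) = 0.626728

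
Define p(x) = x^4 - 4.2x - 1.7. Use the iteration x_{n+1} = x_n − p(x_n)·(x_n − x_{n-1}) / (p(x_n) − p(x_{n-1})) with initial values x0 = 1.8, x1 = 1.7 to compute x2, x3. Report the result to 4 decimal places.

p(1.8) = 1.237600, p(1.7) = -0.487900
x2 = 1.700000 − (-0.487900)·(1.700000 − 1.800000) / (-0.487900 − 1.237600) = 1.700000 − (0.048790)/(-1.725500) = 1.728276
p(1.728276) = -0.036963
x3 = 1.728276 − (-0.036963)·(1.728276 − 1.700000) / (-0.036963 − (-0.487900)) = 1.728276 − (-0.001045)/(0.450937) = 1.730594

1.7283, 1.7306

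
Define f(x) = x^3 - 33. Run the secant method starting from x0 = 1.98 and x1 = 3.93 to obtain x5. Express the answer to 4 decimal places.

f(1.98) = -25.237608, f(3.93) = 27.698457
x2 = 3.930000 − 27.698457·(3.930000 − 1.980000) / (27.698457 − (-25.237608)) = 3.930000 − (54.011991)/(52.936065) = 2.909675
f(2.909675) = -8.366085
x3 = 2.909675 − (-8.366085)·(2.909675 − 3.930000) / (-8.366085 − 27.698457) = 2.909675 − (8.536126)/(-36.064542) = 3.146365
f(3.146365) = -1.852198
x4 = 3.146365 − (-1.852198)·(3.146365 − 2.909675) / (-1.852198 − (-8.366085)) = 3.146365 − (-0.438397)/(6.513887) = 3.213667
f(3.213667) = 0.189651
x5 = 3.213667 − 0.189651·(3.213667 − 3.146365) / (0.189651 − (-1.852198)) = 3.213667 − (0.012764)/(2.041849) = 3.207416

3.2074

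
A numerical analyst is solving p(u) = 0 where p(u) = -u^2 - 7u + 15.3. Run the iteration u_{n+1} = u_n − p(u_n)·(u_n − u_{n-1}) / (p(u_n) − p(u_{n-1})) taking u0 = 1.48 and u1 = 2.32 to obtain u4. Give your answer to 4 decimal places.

1.7488

p(1.48) = 2.749600, p(2.32) = -6.322400
u2 = 2.320000 − (-6.322400)·(2.320000 − 1.480000) / (-6.322400 − 2.749600) = 2.320000 − (-5.310816)/(-9.072000) = 1.734593
p(1.734593) = 0.149040
u3 = 1.734593 − 0.149040·(1.734593 − 2.320000) / (0.149040 − (-6.322400)) = 1.734593 − (-0.087249)/(6.471440) = 1.748075
p(1.748075) = 0.007711
u4 = 1.748075 − 0.007711·(1.748075 − 1.734593) / (0.007711 − 0.149040) = 1.748075 − (0.000104)/(-0.141330) = 1.748810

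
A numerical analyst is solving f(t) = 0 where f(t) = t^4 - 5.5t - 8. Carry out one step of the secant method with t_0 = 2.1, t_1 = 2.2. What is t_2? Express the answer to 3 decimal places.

2.103

f(2.1) = -0.10190, f(2.2) = 3.32560
t_2 = 2.20000 − 3.32560·(2.20000 − 2.10000) / (3.32560 − (-0.10190)) = 2.20000 − (0.33256)/(3.42750) = 2.10297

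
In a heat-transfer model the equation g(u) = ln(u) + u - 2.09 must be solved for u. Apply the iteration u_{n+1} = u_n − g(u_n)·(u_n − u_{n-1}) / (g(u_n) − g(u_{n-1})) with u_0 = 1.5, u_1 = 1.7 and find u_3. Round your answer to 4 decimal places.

g(1.5) = -0.184535, g(1.7) = 0.140628
u_2 = 1.700000 − 0.140628·(1.700000 − 1.500000) / (0.140628 − (-0.184535)) = 1.700000 − (0.028126)/(0.325163) = 1.613503
g(1.613503) = 0.001911
u_3 = 1.613503 − 0.001911·(1.613503 − 1.700000) / (0.001911 − 0.140628) = 1.613503 − (-0.000165)/(-0.138718) = 1.612312

1.6123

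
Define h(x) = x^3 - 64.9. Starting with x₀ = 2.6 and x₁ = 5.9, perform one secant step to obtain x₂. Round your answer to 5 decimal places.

h(2.6) = -47.3240000, h(5.9) = 140.4790000
x₂ = 5.9000000 − 140.4790000·(5.9000000 − 2.6000000) / (140.4790000 − (-47.3240000)) = 5.9000000 − (463.5807000)/(187.8030000) = 3.4315586

3.43156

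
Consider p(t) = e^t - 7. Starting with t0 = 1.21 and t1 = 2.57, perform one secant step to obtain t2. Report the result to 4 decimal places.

p(1.21) = -3.646515, p(2.57) = 6.065824
t2 = 2.570000 − 6.065824·(2.570000 − 1.210000) / (6.065824 − (-3.646515)) = 2.570000 − (8.249521)/(9.712340) = 1.720614

1.7206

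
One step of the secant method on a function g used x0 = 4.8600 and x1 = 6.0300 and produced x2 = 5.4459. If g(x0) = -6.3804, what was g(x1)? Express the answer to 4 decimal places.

6.3608

The secant line through (4.8600, -6.3804) and (6.0300, g(x1)) crosses zero at x2 = 5.4459.
So (4.8600, -6.3804), (6.0300, g(x1)), (5.4459, 0) are collinear:
g(x1) = -6.3804 · (6.0300 − 5.4459) / (4.8600 − 5.4459) = -6.3804 · (0.584100)/(-0.585900) = 6.360798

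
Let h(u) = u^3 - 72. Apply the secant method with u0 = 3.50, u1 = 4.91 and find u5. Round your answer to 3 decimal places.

h(3.50) = -29.12500, h(4.91) = 46.37077
u2 = 4.91000 − 46.37077·(4.91000 − 3.50000) / (46.37077 − (-29.12500)) = 4.91000 − (65.38279)/(75.49577) = 4.04395
h(4.04395) = -5.86692
u3 = 4.04395 − (-5.86692)·(4.04395 − 4.91000) / (-5.86692 − 46.37077) = 4.04395 − (5.08102)/(-52.23770) = 4.14122
h(4.14122) = -0.97922
u4 = 4.14122 − (-0.97922)·(4.14122 − 4.04395) / (-0.97922 − (-5.86692)) = 4.14122 − (-0.09525)/(4.88771) = 4.16071
h(4.16071) = 0.02809
u5 = 4.16071 − 0.02809·(4.16071 − 4.14122) / (0.02809 − (-0.97922)) = 4.16071 − (0.00055)/(1.00731) = 4.16017

4.160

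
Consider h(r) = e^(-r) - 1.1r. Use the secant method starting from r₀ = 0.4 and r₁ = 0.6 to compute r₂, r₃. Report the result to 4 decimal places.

h(0.4) = 0.230320, h(0.6) = -0.111188
r₂ = 0.600000 − (-0.111188)·(0.600000 − 0.400000) / (-0.111188 − 0.230320) = 0.600000 − (-0.022238)/(-0.341508) = 0.534884
h(0.534884) = -0.002635
r₃ = 0.534884 − (-0.002635)·(0.534884 − 0.600000) / (-0.002635 − (-0.111188)) = 0.534884 − (0.000172)/(0.108553) = 0.533303

0.5349, 0.5333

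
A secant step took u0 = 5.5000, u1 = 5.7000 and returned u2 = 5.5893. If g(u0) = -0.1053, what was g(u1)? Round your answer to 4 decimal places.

The secant line through (5.5000, -0.1053) and (5.7000, g(u1)) crosses zero at u2 = 5.5893.
So (5.5000, -0.1053), (5.7000, g(u1)), (5.5893, 0) are collinear:
g(u1) = -0.1053 · (5.7000 − 5.5893) / (5.5000 − 5.5893) = -0.1053 · (0.110700)/(-0.089300) = 0.130534

0.1305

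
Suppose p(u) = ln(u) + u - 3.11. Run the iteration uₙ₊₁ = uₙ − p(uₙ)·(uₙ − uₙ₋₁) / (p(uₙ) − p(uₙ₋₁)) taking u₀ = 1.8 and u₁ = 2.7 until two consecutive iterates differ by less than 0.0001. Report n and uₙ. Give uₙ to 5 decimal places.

p(1.8) = -0.7222133, p(2.7) = 0.5832518
u₂ = 2.7000000 − 0.5832518·(0.9000000)/(1.3054651) = 2.2979007;  |Δ| = 0.4020993
p(2.2979007) = 0.0198967
u₃ = 2.2979007 − 0.0198967·(-0.4020993)/(-0.5633551) = 2.2836993;  |Δ| = 0.0142014
p(2.2836993) = -0.0005041
u₄ = 2.2836993 − (-0.0005041)·(-0.0142014)/(-0.0204008) = 2.2840502;  |Δ| = 0.0003509
p(2.2840502) = 0.0000005
u₅ = 2.2840502 − 0.0000005·(0.0003509)/(0.0005045) = 2.2840499;  |Δ| = 0.0000003
|u₅ − u₄| = 0.0000003 < 0.0001

n = 5, uₙ = 2.28405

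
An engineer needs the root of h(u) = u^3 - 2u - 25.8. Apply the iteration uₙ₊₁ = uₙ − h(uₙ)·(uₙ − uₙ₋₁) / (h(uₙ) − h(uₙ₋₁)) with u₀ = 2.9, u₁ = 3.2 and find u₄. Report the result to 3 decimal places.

3.180

h(2.9) = -7.21100, h(3.2) = 0.56800
u₂ = 3.20000 − 0.56800·(3.20000 − 2.90000) / (0.56800 − (-7.21100)) = 3.20000 − (0.17040)/(7.77900) = 3.17809
h(3.17809) = -0.05652
u₃ = 3.17809 − (-0.05652)·(3.17809 − 3.20000) / (-0.05652 − 0.56800) = 3.17809 − (0.00124)/(-0.62452) = 3.18008
h(3.18008) = -0.00038
u₄ = 3.18008 − (-0.00038)·(3.18008 − 3.17809) / (-0.00038 − (-0.05652)) = 3.18008 − (0.00000)/(0.05614) = 3.18009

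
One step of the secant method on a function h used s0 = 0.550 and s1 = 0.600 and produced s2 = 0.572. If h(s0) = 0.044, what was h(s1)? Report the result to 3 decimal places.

The secant line through (0.550, 0.044) and (0.600, h(s1)) crosses zero at s2 = 0.572.
So (0.550, 0.044), (0.600, h(s1)), (0.572, 0) are collinear:
h(s1) = 0.044 · (0.600 − 0.572) / (0.550 − 0.572) = 0.044 · (0.02800)/(-0.02200) = -0.05600

-0.056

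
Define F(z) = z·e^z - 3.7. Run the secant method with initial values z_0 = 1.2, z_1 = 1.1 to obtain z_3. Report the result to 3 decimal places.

F(1.2) = 0.28414, F(1.1) = -0.39542
z_2 = 1.10000 − (-0.39542)·(1.10000 − 1.20000) / (-0.39542 − 0.28414) = 1.10000 − (0.03954)/(-0.67956) = 1.15819
F(1.15819) = -0.01215
z_3 = 1.15819 − (-0.01215)·(1.15819 − 1.10000) / (-0.01215 − (-0.39542)) = 1.15819 − (-0.00071)/(0.38327) = 1.16003

1.160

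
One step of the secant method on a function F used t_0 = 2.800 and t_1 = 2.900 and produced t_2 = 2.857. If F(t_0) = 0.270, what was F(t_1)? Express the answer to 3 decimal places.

The secant line through (2.800, 0.270) and (2.900, F(t_1)) crosses zero at t_2 = 2.857.
So (2.800, 0.270), (2.900, F(t_1)), (2.857, 0) are collinear:
F(t_1) = 0.270 · (2.900 − 2.857) / (2.800 − 2.857) = 0.270 · (0.04300)/(-0.05700) = -0.20368

-0.204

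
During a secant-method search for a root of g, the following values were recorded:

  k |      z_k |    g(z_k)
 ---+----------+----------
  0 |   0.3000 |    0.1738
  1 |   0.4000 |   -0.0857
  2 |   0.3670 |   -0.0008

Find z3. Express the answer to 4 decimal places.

0.3667

z3 = 0.3670 − (-0.0008)·(0.3670 − 0.4000) / (-0.0008 − (-0.0857))
   = 0.3670 − (0.000026)/(0.084900) = 0.366689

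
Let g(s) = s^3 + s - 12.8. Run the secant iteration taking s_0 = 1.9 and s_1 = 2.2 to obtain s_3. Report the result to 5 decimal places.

2.19690

g(1.9) = -4.0410000, g(2.2) = 0.0480000
s_2 = 2.2000000 − 0.0480000·(2.2000000 − 1.9000000) / (0.0480000 − (-4.0410000)) = 2.2000000 − (0.0144000)/(4.0890000) = 2.1964784
g(2.1964784) = -0.0065741
s_3 = 2.1964784 − (-0.0065741)·(2.1964784 − 2.2000000) / (-0.0065741 − 0.0480000) = 2.1964784 − (0.0000232)/(-0.0545741) = 2.1969026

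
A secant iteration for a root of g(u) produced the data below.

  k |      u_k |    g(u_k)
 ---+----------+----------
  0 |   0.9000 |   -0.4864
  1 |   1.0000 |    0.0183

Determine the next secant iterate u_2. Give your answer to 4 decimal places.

0.9964

u_2 = 1.0000 − 0.0183·(1.0000 − 0.9000) / (0.0183 − (-0.4864))
   = 1.0000 − (0.001830)/(0.504700) = 0.996374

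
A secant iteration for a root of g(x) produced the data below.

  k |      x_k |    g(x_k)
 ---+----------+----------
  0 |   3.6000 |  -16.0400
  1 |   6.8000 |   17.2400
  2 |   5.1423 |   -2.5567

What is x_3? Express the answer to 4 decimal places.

5.3564

x_3 = 5.1423 − (-2.5567)·(5.1423 − 6.8000) / (-2.5567 − 17.2400)
   = 5.1423 − (4.238242)/(-19.796700) = 5.356388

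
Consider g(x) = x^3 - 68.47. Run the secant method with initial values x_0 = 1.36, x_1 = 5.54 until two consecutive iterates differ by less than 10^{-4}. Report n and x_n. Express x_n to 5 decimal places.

n = 8, x_n = 4.09104

g(1.36) = -65.9545440, g(5.54) = 101.5614640
x_2 = 5.5400000 − 101.5614640·(4.1800000)/(167.5160080) = 3.0057531;  |Δ| = 2.5342469
g(3.0057531) = -41.3143675
x_3 = 3.0057531 − (-41.3143675)·(-2.5342469)/(-142.8758315) = 3.7385629;  |Δ| = 0.7328098
g(3.7385629) = -16.2166573
x_4 = 3.7385629 − (-16.2166573)·(0.7328098)/(25.0977102) = 4.2120613;  |Δ| = 0.4734984
g(4.2120613) = 6.2581179
x_5 = 4.2120613 − 6.2581179·(0.4734984)/(22.4747752) = 4.0802153;  |Δ| = 0.1318460
g(4.0802153) = -0.5419351
x_6 = 4.0802153 − (-0.5419351)·(-0.1318460)/(-6.8000530) = 4.0907229;  |Δ| = 0.0105076
g(4.0907229) = -0.0157880
x_7 = 4.0907229 − (-0.0157880)·(0.0105076)/(0.5261472) = 4.0910382;  |Δ| = 0.0003153
g(4.0910382) = 0.0000418
x_8 = 4.0910382 − 0.0000418·(0.0003153)/(0.0158298) = 4.0910373;  |Δ| = 0.0000008
|x_8 − x_7| = 0.0000008 < 10^{-4}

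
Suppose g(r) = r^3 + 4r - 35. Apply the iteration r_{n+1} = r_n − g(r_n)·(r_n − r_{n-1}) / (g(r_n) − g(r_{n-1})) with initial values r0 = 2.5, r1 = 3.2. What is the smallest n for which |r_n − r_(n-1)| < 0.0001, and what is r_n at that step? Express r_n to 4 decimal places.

g(2.5) = -9.375000, g(3.2) = 10.568000
r2 = 3.200000 − 10.568000·(0.700000)/(19.943000) = 2.829063;  |Δ| = 0.370937
g(2.829063) = -1.041071
r3 = 2.829063 − (-1.041071)·(-0.370937)/(-11.609071) = 2.862328;  |Δ| = 0.033265
g(2.862328) = -0.099873
r4 = 2.862328 − (-0.099873)·(0.033265)/(0.941198) = 2.865857;  |Δ| = 0.003530
g(2.865857) = 0.001111
r5 = 2.865857 − 0.001111·(0.003530)/(0.100985) = 2.865818;  |Δ| = 0.000039
|r5 − r4| = 0.000039 < 0.0001

n = 5, r_n = 2.8658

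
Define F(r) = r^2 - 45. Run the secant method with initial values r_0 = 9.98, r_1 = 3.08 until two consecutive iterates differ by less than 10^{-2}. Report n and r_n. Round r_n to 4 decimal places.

n = 6, r_n = 6.7082

F(9.98) = 54.600400, F(3.08) = -35.513600
r_2 = 3.080000 − (-35.513600)·(-6.900000)/(-90.114000) = 5.799265;  |Δ| = 2.719265
F(5.799265) = -11.368526
r_3 = 5.799265 − (-11.368526)·(2.719265)/(24.145074) = 7.079610;  |Δ| = 1.280345
F(7.079610) = 5.120883
r_4 = 7.079610 − 5.120883·(1.280345)/(16.489409) = 6.681992;  |Δ| = 0.397619
F(6.681992) = -0.350989
r_5 = 6.681992 − (-0.350989)·(-0.397619)/(-5.471872) = 6.707496;  |Δ| = 0.025505
F(6.707496) = -0.009491
r_6 = 6.707496 − (-0.009491)·(0.025505)/(0.341498) = 6.708205;  |Δ| = 0.000709
|r_6 − r_5| = 0.000709 < 10^{-2}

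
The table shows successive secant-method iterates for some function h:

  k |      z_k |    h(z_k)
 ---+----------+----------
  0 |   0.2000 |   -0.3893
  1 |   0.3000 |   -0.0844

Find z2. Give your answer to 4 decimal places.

z2 = 0.3000 − (-0.0844)·(0.3000 − 0.2000) / (-0.0844 − (-0.3893))
   = 0.3000 − (-0.008440)/(0.304900) = 0.327681

0.3277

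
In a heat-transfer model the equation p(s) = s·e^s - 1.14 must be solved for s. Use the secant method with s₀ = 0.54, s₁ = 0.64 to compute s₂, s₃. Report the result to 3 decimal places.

0.614, 0.616

p(0.54) = -0.21336, p(0.64) = 0.07375
s₂ = 0.64000 − 0.07375·(0.64000 − 0.54000) / (0.07375 − (-0.21336)) = 0.64000 − (0.00737)/(0.28710) = 0.61431
p(0.61431) = -0.00451
s₃ = 0.61431 − (-0.00451)·(0.61431 − 0.64000) / (-0.00451 − 0.07375) = 0.61431 − (0.00012)/(-0.07826) = 0.61579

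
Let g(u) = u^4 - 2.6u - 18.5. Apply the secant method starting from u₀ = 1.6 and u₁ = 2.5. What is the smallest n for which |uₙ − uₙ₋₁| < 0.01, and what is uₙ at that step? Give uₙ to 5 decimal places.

n = 5, uₙ = 2.21953

g(1.6) = -16.1064000, g(2.5) = 14.0625000
u₂ = 2.5000000 − 14.0625000·(0.9000000)/(30.1689000) = 2.0804869;  |Δ| = 0.4195131
g(2.0804869) = -5.1739979
u₃ = 2.0804869 − (-5.1739979)·(-0.4195131)/(-19.2364979) = 2.1933224;  |Δ| = 0.1128355
g(2.1933224) = -1.0601594
u₄ = 2.1933224 − (-1.0601594)·(0.1128355)/(4.1138385) = 2.2224007;  |Δ| = 0.0290783
g(2.2224007) = 0.1161208
u₅ = 2.2224007 − 0.1161208·(0.0290783)/(1.1762802) = 2.2195301;  |Δ| = 0.0028706
|u₅ − u₄| = 0.0028706 < 0.01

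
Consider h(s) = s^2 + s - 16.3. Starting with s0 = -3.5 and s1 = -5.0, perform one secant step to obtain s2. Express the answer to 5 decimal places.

-4.50667

h(-3.5) = -7.5500000, h(-5.0) = 3.7000000
s2 = -5.0000000 − 3.7000000·(-5.0000000 − (-3.5000000)) / (3.7000000 − (-7.5500000)) = -5.0000000 − (-5.5500000)/(11.2500000) = -4.5066667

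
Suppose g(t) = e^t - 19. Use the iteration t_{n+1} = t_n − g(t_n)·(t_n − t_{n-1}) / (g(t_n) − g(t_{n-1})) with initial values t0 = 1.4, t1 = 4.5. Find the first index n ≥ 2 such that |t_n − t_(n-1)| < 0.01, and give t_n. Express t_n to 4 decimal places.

g(1.4) = -14.944800, g(4.5) = 71.017131
t2 = 4.500000 − 71.017131·(3.100000)/(85.961931) = 1.938946;  |Δ| = 2.561054
g(1.938946) = -12.048576
t3 = 1.938946 − (-12.048576)·(-2.561054)/(-83.065708) = 2.310424;  |Δ| = 0.371478
g(2.310424) = -8.921302
t4 = 2.310424 − (-8.921302)·(0.371478)/(3.127274) = 3.370153;  |Δ| = 1.059729
g(3.370153) = 10.082985
t5 = 3.370153 − 10.082985·(1.059729)/(19.004287) = 2.807899;  |Δ| = 0.562254
g(2.807899) = -2.424935
t6 = 2.807899 − (-2.424935)·(-0.562254)/(-12.507920) = 2.916905;  |Δ| = 0.109005
g(2.916905) = -0.516015
t7 = 2.916905 − (-0.516015)·(0.109005)/(1.908921) = 2.946371;  |Δ| = 0.029466
g(2.946371) = 0.036739
t8 = 2.946371 − 0.036739·(0.029466)/(0.552753) = 2.944412;  |Δ| = 0.001958
|t8 − t7| = 0.001958 < 0.01

n = 8, t_n = 2.9444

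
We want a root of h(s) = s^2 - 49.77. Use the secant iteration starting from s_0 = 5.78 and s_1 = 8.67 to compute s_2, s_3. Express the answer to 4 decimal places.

h(5.78) = -16.361600, h(8.67) = 25.398900
s_2 = 8.670000 − 25.398900·(8.670000 − 5.780000) / (25.398900 − (-16.361600)) = 8.670000 − (73.402821)/(41.760500) = 6.912291
h(6.912291) = -1.990238
s_3 = 6.912291 − (-1.990238)·(6.912291 − 8.670000) / (-1.990238 − 25.398900) = 6.912291 − (3.498260)/(-27.389138) = 7.040015

6.9123, 7.0400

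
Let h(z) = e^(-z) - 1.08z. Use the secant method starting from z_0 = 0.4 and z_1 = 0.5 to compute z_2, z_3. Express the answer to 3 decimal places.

h(0.4) = 0.23832, h(0.5) = 0.06653
z_2 = 0.50000 − 0.06653·(0.50000 − 0.40000) / (0.06653 − 0.23832) = 0.50000 − (0.00665)/(-0.17179) = 0.53873
h(0.53873) = 0.00166
z_3 = 0.53873 − 0.00166·(0.53873 − 0.50000) / (0.00166 − 0.06653) = 0.53873 − (0.00006)/(-0.06487) = 0.53972

0.539, 0.540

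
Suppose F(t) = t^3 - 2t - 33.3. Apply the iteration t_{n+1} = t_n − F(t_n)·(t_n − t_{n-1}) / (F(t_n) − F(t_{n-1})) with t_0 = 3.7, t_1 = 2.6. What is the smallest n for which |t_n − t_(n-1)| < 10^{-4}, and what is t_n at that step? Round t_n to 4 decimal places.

n = 6, t_n = 3.4242

F(3.7) = 9.953000, F(2.6) = -20.924000
t_2 = 2.600000 − (-20.924000)·(-1.100000)/(-30.877000) = 3.345422;  |Δ| = 0.745422
F(3.345422) = -2.549383
t_3 = 3.345422 − (-2.549383)·(0.745422)/(18.374617) = 3.448846;  |Δ| = 0.103423
F(3.448846) = 0.824728
t_4 = 3.448846 − 0.824728·(0.103423)/(3.374111) = 3.423566;  |Δ| = 0.025280
F(3.423566) = -0.020185
t_5 = 3.423566 − (-0.020185)·(-0.025280)/(-0.844913) = 3.424170;  |Δ| = 0.000604
F(3.424170) = -0.000153
t_6 = 3.424170 − (-0.000153)·(0.000604)/(0.020031) = 3.424175;  |Δ| = 0.000005
|t_6 − t_5| = 0.000005 < 10^{-4}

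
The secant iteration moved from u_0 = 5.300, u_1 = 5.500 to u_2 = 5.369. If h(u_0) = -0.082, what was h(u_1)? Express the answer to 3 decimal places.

The secant line through (5.300, -0.082) and (5.500, h(u_1)) crosses zero at u_2 = 5.369.
So (5.300, -0.082), (5.500, h(u_1)), (5.369, 0) are collinear:
h(u_1) = -0.082 · (5.500 − 5.369) / (5.300 − 5.369) = -0.082 · (0.13100)/(-0.06900) = 0.15568

0.156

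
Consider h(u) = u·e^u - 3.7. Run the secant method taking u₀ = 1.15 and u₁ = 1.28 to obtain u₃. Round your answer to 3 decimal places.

h(1.15) = -0.06808, h(1.28) = 0.90370
u₂ = 1.28000 − 0.90370·(1.28000 − 1.15000) / (0.90370 − (-0.06808)) = 1.28000 − (0.11748)/(0.97178) = 1.15911
h(1.15911) = -0.00583
u₃ = 1.15911 − (-0.00583)·(1.15911 − 1.28000) / (-0.00583 − 0.90370) = 1.15911 − (0.00070)/(-0.90952) = 1.15988

1.160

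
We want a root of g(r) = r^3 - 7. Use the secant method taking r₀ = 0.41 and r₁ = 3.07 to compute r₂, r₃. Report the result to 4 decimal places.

1.0487, 1.4741

g(0.41) = -6.931079, g(3.07) = 21.934443
r₂ = 3.070000 − 21.934443·(3.070000 − 0.410000) / (21.934443 − (-6.931079)) = 3.070000 − (58.345618)/(28.865522) = 1.048709
g(1.048709) = -5.846640
r₃ = 1.048709 − (-5.846640)·(1.048709 − 3.070000) / (-5.846640 − 21.934443) = 1.048709 − (11.817760)/(-27.781083) = 1.474098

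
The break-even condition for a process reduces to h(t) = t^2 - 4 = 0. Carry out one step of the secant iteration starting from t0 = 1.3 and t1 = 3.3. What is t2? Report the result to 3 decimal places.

1.802

h(1.3) = -2.31000, h(3.3) = 6.89000
t2 = 3.30000 − 6.89000·(3.30000 − 1.30000) / (6.89000 − (-2.31000)) = 3.30000 − (13.78000)/(9.20000) = 1.80217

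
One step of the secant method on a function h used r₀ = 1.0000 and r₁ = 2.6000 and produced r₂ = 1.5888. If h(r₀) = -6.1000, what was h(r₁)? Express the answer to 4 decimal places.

The secant line through (1.0000, -6.1000) and (2.6000, h(r₁)) crosses zero at r₂ = 1.5888.
So (1.0000, -6.1000), (2.6000, h(r₁)), (1.5888, 0) are collinear:
h(r₁) = -6.1000 · (2.6000 − 1.5888) / (1.0000 − 1.5888) = -6.1000 · (1.011200)/(-0.588800) = 10.476087

10.4761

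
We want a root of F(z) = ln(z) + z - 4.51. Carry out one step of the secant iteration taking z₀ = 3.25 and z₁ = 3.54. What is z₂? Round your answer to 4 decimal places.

3.3128

F(3.25) = -0.081345, F(3.54) = 0.294127
z₂ = 3.540000 − 0.294127·(3.540000 − 3.250000) / (0.294127 − (-0.081345)) = 3.540000 − (0.085297)/(0.375472) = 3.312828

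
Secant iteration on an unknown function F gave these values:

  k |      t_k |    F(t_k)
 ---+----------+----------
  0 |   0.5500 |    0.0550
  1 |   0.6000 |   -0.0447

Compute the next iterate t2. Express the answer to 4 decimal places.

t2 = 0.6000 − (-0.0447)·(0.6000 − 0.5500) / (-0.0447 − 0.0550)
   = 0.6000 − (-0.002235)/(-0.099700) = 0.577583

0.5776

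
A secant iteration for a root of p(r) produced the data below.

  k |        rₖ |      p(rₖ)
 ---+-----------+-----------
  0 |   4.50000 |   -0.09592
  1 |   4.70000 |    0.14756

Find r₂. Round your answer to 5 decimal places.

4.57879

r₂ = 4.70000 − 0.14756·(4.70000 − 4.50000) / (0.14756 − (-0.09592))
   = 4.70000 − (0.0295120)/(0.2434800) = 4.5787909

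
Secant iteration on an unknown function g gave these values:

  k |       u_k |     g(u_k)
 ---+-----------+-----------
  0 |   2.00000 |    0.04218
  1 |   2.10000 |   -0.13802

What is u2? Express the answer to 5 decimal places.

2.02341

u2 = 2.10000 − (-0.13802)·(2.10000 − 2.00000) / (-0.13802 − 0.04218)
   = 2.10000 − (-0.0138020)/(-0.1802000) = 2.0234073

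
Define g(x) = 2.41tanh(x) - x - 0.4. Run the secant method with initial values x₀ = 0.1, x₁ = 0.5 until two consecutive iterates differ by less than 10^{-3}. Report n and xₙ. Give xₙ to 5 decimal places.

g(0.1) = -0.2598001, g(0.5) = 0.2137023
x₂ = 0.5000000 − 0.2137023·(0.4000000)/(0.4735025) = 0.3194710;  |Δ| = 0.1805290
g(0.3194710) = 0.0252877
x₃ = 0.3194710 − 0.0252877·(-0.1805290)/(-0.1884146) = 0.2952416;  |Δ| = 0.0242294
g(0.2952416) = -0.0036872
x₄ = 0.2952416 − (-0.0036872)·(-0.0242294)/(-0.0289749) = 0.2983249;  |Δ| = 0.0030833
g(0.2983249) = 0.0000423
x₅ = 0.2983249 − 0.0000423·(0.0030833)/(0.0037296) = 0.2982899;  |Δ| = 0.0000350
|x₅ − x₄| = 0.0000350 < 10^{-3}

n = 5, xₙ = 0.29829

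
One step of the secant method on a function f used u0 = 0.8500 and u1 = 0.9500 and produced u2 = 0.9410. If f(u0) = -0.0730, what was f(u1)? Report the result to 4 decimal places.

The secant line through (0.8500, -0.0730) and (0.9500, f(u1)) crosses zero at u2 = 0.9410.
So (0.8500, -0.0730), (0.9500, f(u1)), (0.9410, 0) are collinear:
f(u1) = -0.0730 · (0.9500 − 0.9410) / (0.8500 − 0.9410) = -0.0730 · (0.009000)/(-0.091000) = 0.007220

0.0072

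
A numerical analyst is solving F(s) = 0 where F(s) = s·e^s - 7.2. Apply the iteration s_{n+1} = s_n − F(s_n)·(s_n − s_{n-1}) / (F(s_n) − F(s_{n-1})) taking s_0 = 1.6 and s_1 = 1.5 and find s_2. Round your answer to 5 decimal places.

F(1.6) = 0.7248519, F(1.5) = -0.4774664
s_2 = 1.5000000 − (-0.4774664)·(1.5000000 − 1.6000000) / (-0.4774664 − 0.7248519) = 1.5000000 − (0.0477466)/(-1.2023183) = 1.5397121

1.53971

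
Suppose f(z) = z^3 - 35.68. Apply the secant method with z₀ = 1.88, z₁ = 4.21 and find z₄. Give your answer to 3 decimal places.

3.307

f(1.88) = -29.03533, f(4.21) = 38.93846
z₂ = 4.21000 − 38.93846·(4.21000 − 1.88000) / (38.93846 − (-29.03533)) = 4.21000 − (90.72661)/(67.97379) = 2.87527
f(2.87527) = -11.90962
z₃ = 2.87527 − (-11.90962)·(2.87527 − 4.21000) / (-11.90962 − 38.93846) = 2.87527 − (15.89612)/(-50.84808) = 3.18789
f(3.18789) = -3.28260
z₄ = 3.18789 − (-3.28260)·(3.18789 − 2.87527) / (-3.28260 − (-11.90962)) = 3.18789 − (-1.02621)/(8.62702) = 3.30684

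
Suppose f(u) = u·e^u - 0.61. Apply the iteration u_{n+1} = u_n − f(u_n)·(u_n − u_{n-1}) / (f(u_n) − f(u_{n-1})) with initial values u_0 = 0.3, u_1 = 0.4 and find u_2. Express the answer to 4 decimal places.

f(0.3) = -0.205042, f(0.4) = -0.013270
u_2 = 0.400000 − (-0.013270)·(0.400000 − 0.300000) / (-0.013270 − (-0.205042)) = 0.400000 − (-0.001327)/(0.191772) = 0.406920

0.4069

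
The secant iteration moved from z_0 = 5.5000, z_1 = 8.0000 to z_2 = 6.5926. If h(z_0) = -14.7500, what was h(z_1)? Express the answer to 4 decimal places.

The secant line through (5.5000, -14.7500) and (8.0000, h(z_1)) crosses zero at z_2 = 6.5926.
So (5.5000, -14.7500), (8.0000, h(z_1)), (6.5926, 0) are collinear:
h(z_1) = -14.7500 · (8.0000 − 6.5926) / (5.5000 − 6.5926) = -14.7500 · (1.407400)/(-1.092600) = 18.999771

18.9998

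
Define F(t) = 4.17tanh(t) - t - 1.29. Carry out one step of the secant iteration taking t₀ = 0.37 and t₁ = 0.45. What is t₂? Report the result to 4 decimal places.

F(0.37) = -0.183855, F(0.45) = 0.019319
t₂ = 0.450000 − 0.019319·(0.450000 − 0.370000) / (0.019319 − (-0.183855)) = 0.450000 − (0.001546)/(0.203173) = 0.442393

0.4424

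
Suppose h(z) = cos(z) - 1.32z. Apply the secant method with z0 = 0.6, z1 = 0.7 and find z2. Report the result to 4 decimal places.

h(0.6) = 0.033336, h(0.7) = -0.159158
z2 = 0.700000 − (-0.159158)·(0.700000 − 0.600000) / (-0.159158 − 0.033336) = 0.700000 − (-0.015916)/(-0.192493) = 0.617318

0.6173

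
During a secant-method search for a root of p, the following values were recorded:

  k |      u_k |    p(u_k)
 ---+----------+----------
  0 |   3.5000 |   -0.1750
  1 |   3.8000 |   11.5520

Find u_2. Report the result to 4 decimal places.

u_2 = 3.8000 − 11.5520·(3.8000 − 3.5000) / (11.5520 − (-0.1750))
   = 3.8000 − (3.465600)/(11.727000) = 3.504477

3.5045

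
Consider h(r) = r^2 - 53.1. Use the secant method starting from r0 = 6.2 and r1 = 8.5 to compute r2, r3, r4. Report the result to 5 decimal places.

h(6.2) = -14.6600000, h(8.5) = 19.1500000
r2 = 8.5000000 − 19.1500000·(8.5000000 − 6.2000000) / (19.1500000 − (-14.6600000)) = 8.5000000 − (44.0450000)/(33.8100000) = 7.1972789
h(7.1972789) = -1.2991763
r3 = 7.1972789 − (-1.2991763)·(7.1972789 − 8.5000000) / (-1.2991763 − 19.1500000) = 7.1972789 − (1.6924643)/(-20.4491763) = 7.2800433
h(7.2800433) = -0.1009690
r4 = 7.2800433 − (-0.1009690)·(7.2800433 − 7.1972789) / (-0.1009690 − (-1.2991763)) = 7.2800433 − (-0.0083566)/(1.1982073) = 7.2870176

7.19728, 7.28004, 7.28702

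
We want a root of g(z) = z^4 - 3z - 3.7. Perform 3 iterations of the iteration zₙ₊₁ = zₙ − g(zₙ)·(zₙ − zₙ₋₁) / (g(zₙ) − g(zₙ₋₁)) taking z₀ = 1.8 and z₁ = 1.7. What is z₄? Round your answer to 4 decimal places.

g(1.8) = 1.397600, g(1.7) = -0.447900
z₂ = 1.700000 − (-0.447900)·(1.700000 − 1.800000) / (-0.447900 − 1.397600) = 1.700000 − (0.044790)/(-1.845500) = 1.724270
g(1.724270) = -0.033447
z₃ = 1.724270 − (-0.033447)·(1.724270 − 1.700000) / (-0.033447 − (-0.447900)) = 1.724270 − (-0.000812)/(0.414453) = 1.726228
g(1.726228) = 0.000909
z₄ = 1.726228 − 0.000909·(1.726228 − 1.724270) / (0.000909 − (-0.033447)) = 1.726228 − (0.000002)/(0.034356) = 1.726177

1.7262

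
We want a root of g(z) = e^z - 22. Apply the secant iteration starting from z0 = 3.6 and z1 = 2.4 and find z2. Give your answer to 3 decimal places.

2.915

g(3.6) = 14.59823, g(2.4) = -10.97682
z2 = 2.40000 − (-10.97682)·(2.40000 − 3.60000) / (-10.97682 − 14.59823) = 2.40000 − (13.17219)/(-25.57506) = 2.91504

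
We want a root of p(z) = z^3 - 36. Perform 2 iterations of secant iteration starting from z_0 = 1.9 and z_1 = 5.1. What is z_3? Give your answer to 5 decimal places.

3.01957

p(1.9) = -29.1410000, p(5.1) = 96.6510000
z_2 = 5.1000000 − 96.6510000·(5.1000000 − 1.9000000) / (96.6510000 − (-29.1410000)) = 5.1000000 − (309.2832000)/(125.7920000) = 2.6413126
p(2.6413126) = -17.5727966
z_3 = 2.6413126 − (-17.5727966)·(2.6413126 − 5.1000000) / (-17.5727966 − 96.6510000) = 2.6413126 − (43.2060127)/(-114.2237966) = 3.0195702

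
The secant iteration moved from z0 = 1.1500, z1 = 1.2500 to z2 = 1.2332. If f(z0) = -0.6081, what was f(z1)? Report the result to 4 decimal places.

The secant line through (1.1500, -0.6081) and (1.2500, f(z1)) crosses zero at z2 = 1.2332.
So (1.1500, -0.6081), (1.2500, f(z1)), (1.2332, 0) are collinear:
f(z1) = -0.6081 · (1.2500 − 1.2332) / (1.1500 − 1.2332) = -0.6081 · (0.016800)/(-0.083200) = 0.122789

0.1228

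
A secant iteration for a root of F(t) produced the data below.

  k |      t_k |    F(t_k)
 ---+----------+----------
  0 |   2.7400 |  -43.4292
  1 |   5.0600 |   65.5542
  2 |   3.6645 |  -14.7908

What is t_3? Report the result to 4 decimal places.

3.9214

t_3 = 3.6645 − (-14.7908)·(3.6645 − 5.0600) / (-14.7908 − 65.5542)
   = 3.6645 − (20.640561)/(-80.345000) = 3.921399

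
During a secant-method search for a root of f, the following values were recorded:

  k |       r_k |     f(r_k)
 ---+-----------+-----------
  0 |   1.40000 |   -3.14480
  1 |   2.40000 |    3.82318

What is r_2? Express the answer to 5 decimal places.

1.85132

r_2 = 2.40000 − 3.82318·(2.40000 − 1.40000) / (3.82318 − (-3.14480))
   = 2.40000 − (3.8231800)/(6.9679800) = 1.8513216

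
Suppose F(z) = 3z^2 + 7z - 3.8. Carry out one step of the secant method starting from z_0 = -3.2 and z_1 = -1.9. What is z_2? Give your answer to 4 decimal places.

F(-3.2) = 4.520000, F(-1.9) = -6.270000
z_2 = -1.900000 − (-6.270000)·(-1.900000 − (-3.200000)) / (-6.270000 − 4.520000) = -1.900000 − (-8.151000)/(-10.790000) = -2.655422

-2.6554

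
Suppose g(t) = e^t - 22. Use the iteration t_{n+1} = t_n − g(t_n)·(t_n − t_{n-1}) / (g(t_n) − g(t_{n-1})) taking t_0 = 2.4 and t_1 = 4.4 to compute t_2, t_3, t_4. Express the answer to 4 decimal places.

g(2.4) = -10.976824, g(4.4) = 59.450869
t_2 = 4.400000 − 59.450869·(4.400000 − 2.400000) / (59.450869 − (-10.976824)) = 4.400000 − (118.901737)/(70.427692) = 2.711719
g(2.711719) = -6.944867
t_3 = 2.711719 − (-6.944867)·(2.711719 − 4.400000) / (-6.944867 − 59.450869) = 2.711719 − (11.724888)/(-66.395736) = 2.888310
g(2.888310) = -4.037074
t_4 = 2.888310 − (-4.037074)·(2.888310 − 2.711719) / (-4.037074 − (-6.944867)) = 2.888310 − (-0.712911)/(2.907793) = 3.133482

2.7117, 2.8883, 3.1335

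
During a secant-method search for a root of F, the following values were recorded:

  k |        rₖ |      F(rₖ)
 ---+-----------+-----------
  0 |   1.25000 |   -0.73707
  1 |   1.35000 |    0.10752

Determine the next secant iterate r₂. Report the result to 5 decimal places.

r₂ = 1.35000 − 0.10752·(1.35000 − 1.25000) / (0.10752 − (-0.73707))
   = 1.35000 − (0.0107520)/(0.8445900) = 1.3372696

1.33727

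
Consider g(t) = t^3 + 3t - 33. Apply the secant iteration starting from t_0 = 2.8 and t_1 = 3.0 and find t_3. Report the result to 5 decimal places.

2.89675

g(2.8) = -2.6480000, g(3.0) = 3.0000000
t_2 = 3.0000000 − 3.0000000·(3.0000000 − 2.8000000) / (3.0000000 − (-2.6480000)) = 3.0000000 − (0.6000000)/(5.6480000) = 2.8937677
g(2.8937677) = -0.0866000
t_3 = 2.8937677 − (-0.0866000)·(2.8937677 − 3.0000000) / (-0.0866000 − 3.0000000) = 2.8937677 − (0.0091997)/(-3.0866000) = 2.8967482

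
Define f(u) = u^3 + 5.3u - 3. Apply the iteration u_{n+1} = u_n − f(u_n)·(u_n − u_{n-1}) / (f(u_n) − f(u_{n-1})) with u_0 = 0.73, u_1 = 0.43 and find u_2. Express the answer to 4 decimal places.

f(0.73) = 1.258017, f(0.43) = -0.641493
u_2 = 0.430000 − (-0.641493)·(0.430000 − 0.730000) / (-0.641493 − 1.258017) = 0.430000 − (0.192448)/(-1.899510) = 0.531314

0.5313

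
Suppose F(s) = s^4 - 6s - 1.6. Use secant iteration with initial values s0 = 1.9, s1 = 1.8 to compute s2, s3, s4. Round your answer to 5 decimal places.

F(1.9) = 0.0321000, F(1.8) = -1.9024000
s2 = 1.8000000 − (-1.9024000)·(1.8000000 − 1.9000000) / (-1.9024000 − 0.0321000) = 1.8000000 − (0.1902400)/(-1.9345000) = 1.8983407
F(1.8983407) = -0.0034101
s3 = 1.8983407 − (-0.0034101)·(1.8983407 − 1.8000000) / (-0.0034101 − (-1.9024000)) = 1.8983407 − (-0.0003353)/(1.8989899) = 1.8985173
F(1.8985173) = 0.0003634
s4 = 1.8985173 − 0.0003634·(1.8985173 − 1.8983407) / (0.0003634 − (-0.0034101)) = 1.8985173 − (0.0000001)/(0.0037735) = 1.8985002

1.89834, 1.89852, 1.89850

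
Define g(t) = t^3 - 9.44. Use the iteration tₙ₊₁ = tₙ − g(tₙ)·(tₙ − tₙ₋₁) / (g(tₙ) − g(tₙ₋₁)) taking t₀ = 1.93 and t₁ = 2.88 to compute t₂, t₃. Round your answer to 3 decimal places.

2.058, 2.097

g(1.93) = -2.25094, g(2.88) = 14.44787
t₂ = 2.88000 − 14.44787·(2.88000 − 1.93000) / (14.44787 − (-2.25094)) = 2.88000 − (13.72548)/(16.69881) = 2.05806
g(2.05806) = -0.72290
t₃ = 2.05806 − (-0.72290)·(2.05806 − 2.88000) / (-0.72290 − 14.44787) = 2.05806 − (0.59418)/(-15.17077) = 2.09722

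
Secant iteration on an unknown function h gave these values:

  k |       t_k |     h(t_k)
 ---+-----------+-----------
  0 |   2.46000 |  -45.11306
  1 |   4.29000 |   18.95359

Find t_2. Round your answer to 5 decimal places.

3.74861

t_2 = 4.29000 − 18.95359·(4.29000 − 2.46000) / (18.95359 − (-45.11306))
   = 4.29000 − (34.6850697)/(64.0666500) = 3.7486096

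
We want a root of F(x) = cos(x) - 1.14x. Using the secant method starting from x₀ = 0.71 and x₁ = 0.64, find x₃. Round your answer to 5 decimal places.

F(0.71) = -0.0510381, F(0.64) = 0.0724958
x₂ = 0.6400000 − 0.0724958·(0.6400000 − 0.7100000) / (0.0724958 − (-0.0510381)) = 0.6400000 − (-0.0050747)/(0.1235339) = 0.6810794
F(0.6810794) = 0.0004630
x₃ = 0.6810794 − 0.0004630·(0.6810794 − 0.6400000) / (0.0004630 − 0.0724958) = 0.6810794 − (0.0000190)/(-0.0720328) = 0.6813435

0.68134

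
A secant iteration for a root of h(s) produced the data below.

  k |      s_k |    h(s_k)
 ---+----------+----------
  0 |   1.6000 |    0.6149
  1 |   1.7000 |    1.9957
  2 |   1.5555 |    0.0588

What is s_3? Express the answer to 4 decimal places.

s_3 = 1.5555 − 0.0588·(1.5555 − 1.7000) / (0.0588 − 1.9957)
   = 1.5555 − (-0.008497)/(-1.936900) = 1.551113

1.5511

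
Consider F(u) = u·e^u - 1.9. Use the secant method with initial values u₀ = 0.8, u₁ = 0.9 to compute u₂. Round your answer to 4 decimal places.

F(0.8) = -0.119567, F(0.9) = 0.313643
u₂ = 0.900000 − 0.313643·(0.900000 − 0.800000) / (0.313643 − (-0.119567)) = 0.900000 − (0.031364)/(0.433210) = 0.827600

0.8276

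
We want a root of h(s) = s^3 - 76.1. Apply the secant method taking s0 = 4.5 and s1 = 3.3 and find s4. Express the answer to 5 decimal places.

h(4.5) = 15.0250000, h(3.3) = -40.1630000
s2 = 3.3000000 − (-40.1630000)·(3.3000000 − 4.5000000) / (-40.1630000 − 15.0250000) = 3.3000000 − (48.1956000)/(-55.1880000) = 4.1732985
h(4.1732985) = -3.4160767
s3 = 4.1732985 − (-3.4160767)·(4.1732985 − 3.3000000) / (-3.4160767 − (-40.1630000)) = 4.1732985 − (-2.9832548)/(36.7469233) = 4.2544823
h(4.2544823) = 0.9087682
s4 = 4.2544823 − 0.9087682·(4.2544823 − 4.1732985) / (0.9087682 − (-3.4160767)) = 4.2544823 − (0.0737773)/(4.3248449) = 4.2374234

4.23742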